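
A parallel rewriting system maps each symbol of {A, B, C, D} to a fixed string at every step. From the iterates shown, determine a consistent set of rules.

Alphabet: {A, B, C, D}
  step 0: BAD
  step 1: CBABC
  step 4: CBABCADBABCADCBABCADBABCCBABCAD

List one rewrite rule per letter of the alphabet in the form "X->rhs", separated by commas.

  step 0 ⇒ step 1: BAD ⇒ C·BAB·C
    A ↦ BAB
    B ↦ C
    D ↦ C
    C ↦ AD  (constrained at step 1)

A->BAB, B->C, C->AD, D->C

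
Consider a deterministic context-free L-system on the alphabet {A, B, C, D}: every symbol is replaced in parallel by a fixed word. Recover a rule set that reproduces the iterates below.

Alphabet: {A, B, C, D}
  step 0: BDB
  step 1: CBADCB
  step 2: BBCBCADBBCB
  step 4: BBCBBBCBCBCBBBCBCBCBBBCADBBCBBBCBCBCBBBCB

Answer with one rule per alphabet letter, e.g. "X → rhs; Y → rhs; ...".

  step 1 ⇒ step 2: CBADCB ⇒ BB·CB·C·AD·BB·CB
    A ↦ C
    B ↦ CB
    C ↦ BB
    D ↦ AD

A->C, B->CB, C->BB, D->AD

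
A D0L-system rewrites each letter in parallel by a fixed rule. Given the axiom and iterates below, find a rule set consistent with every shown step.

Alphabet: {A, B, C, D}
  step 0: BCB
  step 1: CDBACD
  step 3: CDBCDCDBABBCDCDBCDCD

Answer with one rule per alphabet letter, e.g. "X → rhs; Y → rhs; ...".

  step 0 ⇒ step 1: BCB ⇒ CD·BA·CD
    B ↦ CD
    C ↦ BA
    A ↦ B  (constrained at step 1)
    D ↦ BB  (constrained at step 1)

A->B, B->CD, C->BA, D->BB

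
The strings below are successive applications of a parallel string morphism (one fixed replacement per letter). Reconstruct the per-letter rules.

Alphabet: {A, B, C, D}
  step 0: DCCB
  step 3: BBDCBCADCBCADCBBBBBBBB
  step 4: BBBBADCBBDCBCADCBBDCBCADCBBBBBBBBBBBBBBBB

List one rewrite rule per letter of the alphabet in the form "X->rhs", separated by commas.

  step 3 ⇒ step 4: BBDCBCADCBCADCBBBBBBBB ⇒ BB·BB·A·DC·BB·DC·BC·A·DC·BB·DC·BC·A·DC·BB·BB·BB·BB·BB·BB·BB·BB
    A ↦ BC
    B ↦ BB
    C ↦ DC
    D ↦ A

A->BC, B->BB, C->DC, D->A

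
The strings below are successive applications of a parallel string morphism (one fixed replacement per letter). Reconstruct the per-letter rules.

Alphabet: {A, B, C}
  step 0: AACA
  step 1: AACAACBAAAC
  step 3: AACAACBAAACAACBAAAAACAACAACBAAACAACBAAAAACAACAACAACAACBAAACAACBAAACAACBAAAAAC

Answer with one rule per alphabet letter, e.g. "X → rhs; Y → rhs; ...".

A->AAC, B->AA, C->BA

  step 0 ⇒ step 1: AACA ⇒ AAC·AAC·BA·AAC
    A ↦ AAC
    C ↦ BA
    B ↦ AA  (constrained at step 1)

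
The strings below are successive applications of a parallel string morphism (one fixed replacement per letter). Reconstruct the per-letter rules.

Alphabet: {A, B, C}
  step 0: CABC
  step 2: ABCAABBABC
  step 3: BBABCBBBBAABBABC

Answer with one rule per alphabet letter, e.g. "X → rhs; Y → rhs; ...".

  step 2 ⇒ step 3: ABCAABBABC ⇒ BB·A·BC·BB·BB·A·A·BB·A·BC
    A ↦ BB
    B ↦ A
    C ↦ BC

A->BB, B->A, C->BC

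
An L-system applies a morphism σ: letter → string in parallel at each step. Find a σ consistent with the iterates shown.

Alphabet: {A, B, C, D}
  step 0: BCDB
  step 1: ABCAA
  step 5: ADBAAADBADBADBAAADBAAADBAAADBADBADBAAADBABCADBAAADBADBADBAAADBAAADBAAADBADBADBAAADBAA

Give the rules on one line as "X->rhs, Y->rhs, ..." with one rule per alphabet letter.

  step 0 ⇒ step 1: BCDB ⇒ A·BC·A·A
    B ↦ A
    C ↦ BC
    D ↦ A
    A ↦ ADB  (constrained at step 1)

A->ADB, B->A, C->BC, D->A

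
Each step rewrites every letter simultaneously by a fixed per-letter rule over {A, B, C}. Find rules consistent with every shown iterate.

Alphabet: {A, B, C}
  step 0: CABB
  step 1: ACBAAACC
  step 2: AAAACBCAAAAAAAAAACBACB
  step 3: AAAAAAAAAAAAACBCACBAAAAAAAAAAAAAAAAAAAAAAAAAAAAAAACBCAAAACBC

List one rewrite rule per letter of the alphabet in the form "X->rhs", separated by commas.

  step 2 ⇒ step 3: AAAACBCAAAAAAAAAACBACB ⇒ AAA·AAA·AAA·AAA·ACB·C·ACB·AAA·AAA·AAA·AAA·AAA·AAA·AAA·AAA·AAA·AAA·ACB·C·AAA·ACB·C
    A ↦ AAA
    B ↦ C
    C ↦ ACB

A->AAA, B->C, C->ACB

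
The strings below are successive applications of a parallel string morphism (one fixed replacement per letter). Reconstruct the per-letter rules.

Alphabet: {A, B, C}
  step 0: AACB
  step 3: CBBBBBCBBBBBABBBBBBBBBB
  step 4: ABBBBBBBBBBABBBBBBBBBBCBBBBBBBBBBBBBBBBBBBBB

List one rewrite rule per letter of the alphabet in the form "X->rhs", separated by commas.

A->CB, B->BB, C->A

  step 3 ⇒ step 4: CBBBBBCBBBBBABBBBBBBBBB ⇒ A·BB·BB·BB·BB·BB·A·BB·BB·BB·BB·BB·CB·BB·BB·BB·BB·BB·BB·BB·BB·BB·BB
    A ↦ CB
    B ↦ BB
    C ↦ A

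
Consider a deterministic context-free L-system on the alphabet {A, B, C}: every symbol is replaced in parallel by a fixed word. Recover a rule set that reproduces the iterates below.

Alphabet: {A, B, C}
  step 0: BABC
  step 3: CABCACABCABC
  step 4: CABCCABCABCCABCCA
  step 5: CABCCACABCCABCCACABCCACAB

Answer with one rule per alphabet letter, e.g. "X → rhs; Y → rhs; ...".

A->B, B->C, C->CA

  step 4 ⇒ step 5: CABCCABCABCCABCCA ⇒ CA·B·C·CA·CA·B·C·CA·B·C·CA·CA·B·C·CA·CA·B
    A ↦ B
    B ↦ C
    C ↦ CA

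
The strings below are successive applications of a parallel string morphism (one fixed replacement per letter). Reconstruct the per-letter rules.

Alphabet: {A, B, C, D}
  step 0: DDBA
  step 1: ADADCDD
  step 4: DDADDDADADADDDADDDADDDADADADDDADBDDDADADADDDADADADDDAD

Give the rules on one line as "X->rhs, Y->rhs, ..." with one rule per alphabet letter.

  step 0 ⇒ step 1: DDBA ⇒ AD·AD·C·DD
    A ↦ DD
    B ↦ C
    D ↦ AD
    C ↦ BD  (constrained at step 1)

A->DD, B->C, C->BD, D->AD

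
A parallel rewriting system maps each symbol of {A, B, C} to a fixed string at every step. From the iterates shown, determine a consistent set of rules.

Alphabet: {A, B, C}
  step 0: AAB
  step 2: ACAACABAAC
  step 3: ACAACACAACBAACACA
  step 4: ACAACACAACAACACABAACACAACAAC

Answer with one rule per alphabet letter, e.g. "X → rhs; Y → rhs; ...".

A->AC, B->BA, C->A

  step 3 ⇒ step 4: ACAACACAACBAACACA ⇒ AC·A·AC·AC·A·AC·A·AC·AC·A·BA·AC·AC·A·AC·A·AC
    A ↦ AC
    B ↦ BA
    C ↦ A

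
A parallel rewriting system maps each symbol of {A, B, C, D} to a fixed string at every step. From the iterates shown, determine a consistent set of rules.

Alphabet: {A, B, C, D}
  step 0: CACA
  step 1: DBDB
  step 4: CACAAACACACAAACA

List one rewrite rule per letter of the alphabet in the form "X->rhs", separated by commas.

A->B, B->CA, C->D, D->AA

  step 0 ⇒ step 1: CACA ⇒ D·B·D·B
    A ↦ B
    C ↦ D
    B ↦ CA  (constrained at step 1)
    D ↦ AA  (constrained at step 1)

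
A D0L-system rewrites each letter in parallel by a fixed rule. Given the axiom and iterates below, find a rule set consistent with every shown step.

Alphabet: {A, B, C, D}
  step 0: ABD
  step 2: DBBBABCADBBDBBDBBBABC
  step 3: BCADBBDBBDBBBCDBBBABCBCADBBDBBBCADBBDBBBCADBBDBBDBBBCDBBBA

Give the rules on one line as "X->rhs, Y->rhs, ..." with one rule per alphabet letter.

  step 2 ⇒ step 3: DBBBABCADBBDBBDBBBABC ⇒ BCA·DBB·DBB·DBB·BC·DBB·BA·BC·BCA·DBB·DBB·BCA·DBB·DBB·BCA·DBB·DBB·DBB·BC·DBB·BA
    A ↦ BC
    B ↦ DBB
    C ↦ BA
    D ↦ BCA

A->BC, B->DBB, C->BA, D->BCA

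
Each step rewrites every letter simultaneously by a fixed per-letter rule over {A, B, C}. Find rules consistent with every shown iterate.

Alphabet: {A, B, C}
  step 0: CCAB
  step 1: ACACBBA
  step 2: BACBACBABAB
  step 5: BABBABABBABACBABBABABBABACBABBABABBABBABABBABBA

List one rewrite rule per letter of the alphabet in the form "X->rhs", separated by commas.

  step 1 ⇒ step 2: ACACBBA ⇒ B·AC·B·AC·BA·BA·B
    A ↦ B
    B ↦ BA
    C ↦ AC

A->B, B->BA, C->AC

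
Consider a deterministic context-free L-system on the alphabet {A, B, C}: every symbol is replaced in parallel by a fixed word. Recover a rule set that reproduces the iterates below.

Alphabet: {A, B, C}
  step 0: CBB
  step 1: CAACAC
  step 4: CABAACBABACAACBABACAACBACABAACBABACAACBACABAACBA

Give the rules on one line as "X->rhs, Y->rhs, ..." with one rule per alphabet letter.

  step 0 ⇒ step 1: CBB ⇒ CA·AC·AC
    B ↦ AC
    C ↦ CA
    A ↦ BA  (constrained at step 1)

A->BA, B->AC, C->CA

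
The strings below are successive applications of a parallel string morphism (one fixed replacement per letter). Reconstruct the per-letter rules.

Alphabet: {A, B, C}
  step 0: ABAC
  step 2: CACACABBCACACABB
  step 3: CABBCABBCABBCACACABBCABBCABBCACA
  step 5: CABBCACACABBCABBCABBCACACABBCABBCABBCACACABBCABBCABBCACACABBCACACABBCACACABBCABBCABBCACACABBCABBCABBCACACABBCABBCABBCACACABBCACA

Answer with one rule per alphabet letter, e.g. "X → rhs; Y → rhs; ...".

A->BB, B->CA, C->CA

  step 2 ⇒ step 3: CACACABBCACACABB ⇒ CA·BB·CA·BB·CA·BB·CA·CA·CA·BB·CA·BB·CA·BB·CA·CA
    A ↦ BB
    B ↦ CA
    C ↦ CA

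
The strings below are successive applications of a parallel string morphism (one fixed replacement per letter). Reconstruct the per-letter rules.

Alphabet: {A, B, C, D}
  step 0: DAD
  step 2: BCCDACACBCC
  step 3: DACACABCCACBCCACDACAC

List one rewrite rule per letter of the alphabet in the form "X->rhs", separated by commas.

  step 2 ⇒ step 3: BCCDACACBCC ⇒ D·AC·AC·A·BCC·AC·BCC·AC·D·AC·AC
    A ↦ BCC
    B ↦ D
    C ↦ AC
    D ↦ A

A->BCC, B->D, C->AC, D->A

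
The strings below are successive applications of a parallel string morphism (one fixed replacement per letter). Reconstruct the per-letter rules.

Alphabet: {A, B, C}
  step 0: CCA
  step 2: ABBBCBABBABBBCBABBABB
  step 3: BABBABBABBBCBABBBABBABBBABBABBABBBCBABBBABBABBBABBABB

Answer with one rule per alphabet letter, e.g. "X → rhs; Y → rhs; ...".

A->B, B->ABB, C->BCB

  step 2 ⇒ step 3: ABBBCBABBABBBCBABBABB ⇒ B·ABB·ABB·ABB·BCB·ABB·B·ABB·ABB·B·ABB·ABB·ABB·BCB·ABB·B·ABB·ABB·B·ABB·ABB
    A ↦ B
    B ↦ ABB
    C ↦ BCB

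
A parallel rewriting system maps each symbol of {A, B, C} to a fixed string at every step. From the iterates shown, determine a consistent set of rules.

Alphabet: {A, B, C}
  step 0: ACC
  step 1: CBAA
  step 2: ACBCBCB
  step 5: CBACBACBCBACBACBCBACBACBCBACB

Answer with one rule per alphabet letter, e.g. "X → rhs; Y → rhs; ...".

  step 1 ⇒ step 2: CBAA ⇒ A·CB·CB·CB
    A ↦ CB
    B ↦ CB
    C ↦ A

A->CB, B->CB, C->A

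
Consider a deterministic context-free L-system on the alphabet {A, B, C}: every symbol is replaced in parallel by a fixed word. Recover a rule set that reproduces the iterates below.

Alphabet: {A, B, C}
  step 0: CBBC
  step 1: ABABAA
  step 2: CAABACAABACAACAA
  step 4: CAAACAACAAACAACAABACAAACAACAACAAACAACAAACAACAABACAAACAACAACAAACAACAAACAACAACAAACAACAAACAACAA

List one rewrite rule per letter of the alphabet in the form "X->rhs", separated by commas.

  step 1 ⇒ step 2: ABABAA ⇒ CAA·BA·CAA·BA·CAA·CAA
    A ↦ CAA
    B ↦ BA
  step 0 ⇒ step 1: CBBC ⇒ A·BA·BA·A
    C ↦ A

A->CAA, B->BA, C->A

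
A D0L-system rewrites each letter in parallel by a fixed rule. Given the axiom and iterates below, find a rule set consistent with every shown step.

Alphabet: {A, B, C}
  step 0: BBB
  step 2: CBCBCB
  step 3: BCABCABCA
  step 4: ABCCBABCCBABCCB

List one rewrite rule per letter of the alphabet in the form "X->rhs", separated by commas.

A->CB, B->A, C->BC

  step 3 ⇒ step 4: BCABCABCA ⇒ A·BC·CB·A·BC·CB·A·BC·CB
    A ↦ CB
    B ↦ A
    C ↦ BC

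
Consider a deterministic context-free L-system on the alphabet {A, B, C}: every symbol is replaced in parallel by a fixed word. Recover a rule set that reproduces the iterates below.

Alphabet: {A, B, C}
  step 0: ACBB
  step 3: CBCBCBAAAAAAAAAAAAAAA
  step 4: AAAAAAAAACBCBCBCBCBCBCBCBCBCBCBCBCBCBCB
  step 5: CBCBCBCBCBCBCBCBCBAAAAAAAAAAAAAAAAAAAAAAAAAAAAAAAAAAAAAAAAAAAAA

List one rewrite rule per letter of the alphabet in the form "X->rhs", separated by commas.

  step 4 ⇒ step 5: AAAAAAAAACBCBCBCBCBCBCBCBCBCBCBCBCBCBCB ⇒ CB·CB·CB·CB·CB·CB·CB·CB·CB·A·AA·A·AA·A·AA·A·AA·A·AA·A·AA·A·AA·A·AA·A·AA·A·AA·A·AA·A·AA·A·AA·A·AA·A·AA
    A ↦ CB
    B ↦ AA
    C ↦ A

A->CB, B->AA, C->A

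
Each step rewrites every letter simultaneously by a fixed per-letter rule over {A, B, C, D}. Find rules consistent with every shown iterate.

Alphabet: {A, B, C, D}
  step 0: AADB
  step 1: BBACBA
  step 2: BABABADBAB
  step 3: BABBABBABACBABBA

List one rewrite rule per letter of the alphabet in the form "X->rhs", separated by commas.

A->B, B->BA, C->AD, D->AC

  step 2 ⇒ step 3: BABABADBAB ⇒ BA·B·BA·B·BA·B·AC·BA·B·BA
    A ↦ B
    B ↦ BA
    D ↦ AC
  step 1 ⇒ step 2: BBACBA ⇒ BA·BA·B·AD·BA·B
    C ↦ AD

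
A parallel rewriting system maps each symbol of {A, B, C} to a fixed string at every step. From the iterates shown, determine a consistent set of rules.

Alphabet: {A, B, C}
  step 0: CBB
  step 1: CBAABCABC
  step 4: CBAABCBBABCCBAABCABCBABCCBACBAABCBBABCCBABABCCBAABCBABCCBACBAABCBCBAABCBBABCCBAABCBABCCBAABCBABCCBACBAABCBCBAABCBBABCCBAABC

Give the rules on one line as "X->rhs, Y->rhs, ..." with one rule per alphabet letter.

  step 0 ⇒ step 1: CBB ⇒ CBA·ABC·ABC
    B ↦ ABC
    C ↦ CBA
    A ↦ B  (constrained at step 1)

A->B, B->ABC, C->CBA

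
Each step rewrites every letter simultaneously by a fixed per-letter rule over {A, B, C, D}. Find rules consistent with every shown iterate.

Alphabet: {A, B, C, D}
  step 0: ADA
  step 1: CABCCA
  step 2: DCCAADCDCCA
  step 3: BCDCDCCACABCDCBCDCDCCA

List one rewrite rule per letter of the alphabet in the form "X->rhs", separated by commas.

  step 2 ⇒ step 3: DCCAADCDCCA ⇒ BC·DC·DC·CA·CA·BC·DC·BC·DC·DC·CA
    A ↦ CA
    C ↦ DC
    D ↦ BC
  step 1 ⇒ step 2: CABCCA ⇒ DC·CA·A·DC·DC·CA
    B ↦ A

A->CA, B->A, C->DC, D->BC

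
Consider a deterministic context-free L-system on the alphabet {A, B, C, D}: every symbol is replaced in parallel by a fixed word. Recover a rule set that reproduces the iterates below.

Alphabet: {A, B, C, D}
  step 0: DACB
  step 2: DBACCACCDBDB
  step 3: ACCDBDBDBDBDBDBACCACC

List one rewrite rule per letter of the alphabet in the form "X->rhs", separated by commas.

A->DB, B->CC, C->DB, D->A

  step 2 ⇒ step 3: DBACCACCDBDB ⇒ A·CC·DB·DB·DB·DB·DB·DB·A·CC·A·CC
    A ↦ DB
    B ↦ CC
    C ↦ DB
    D ↦ A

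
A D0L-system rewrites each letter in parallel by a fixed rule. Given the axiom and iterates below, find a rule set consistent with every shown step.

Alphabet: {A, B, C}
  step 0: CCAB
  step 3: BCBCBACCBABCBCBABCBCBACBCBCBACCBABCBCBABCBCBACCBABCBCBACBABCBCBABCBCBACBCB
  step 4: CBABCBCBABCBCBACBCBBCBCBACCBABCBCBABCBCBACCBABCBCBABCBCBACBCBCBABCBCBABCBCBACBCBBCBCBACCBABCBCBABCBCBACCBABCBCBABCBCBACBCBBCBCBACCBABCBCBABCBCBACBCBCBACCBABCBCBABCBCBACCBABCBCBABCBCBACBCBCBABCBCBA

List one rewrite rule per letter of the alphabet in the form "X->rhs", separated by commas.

A->C, B->CBA, C->BCB

  step 3 ⇒ step 4: BCBCBACCBABCBCBABCBCBACBCBCBACCBABCBCBABCBCBACCBABCBCBACBABCBCBABCBCBACBCB ⇒ CBA·BCB·CBA·BCB·CBA·C·BCB·BCB·CBA·C·CBA·BCB·CBA·BCB·CBA·C·CBA·BCB·CBA·BCB·CBA·C·BCB·CBA·BCB·CBA·BCB·CBA·C·BCB·BCB·CBA·C·CBA·BCB·CBA·BCB·CBA·C·CBA·BCB·CBA·BCB·CBA·C·BCB·BCB·CBA·C·CBA·BCB·CBA·BCB·CBA·C·BCB·CBA·C·CBA·BCB·CBA·BCB·CBA·C·CBA·BCB·CBA·BCB·CBA·C·BCB·CBA·BCB·CBA
    A ↦ C
    B ↦ CBA
    C ↦ BCB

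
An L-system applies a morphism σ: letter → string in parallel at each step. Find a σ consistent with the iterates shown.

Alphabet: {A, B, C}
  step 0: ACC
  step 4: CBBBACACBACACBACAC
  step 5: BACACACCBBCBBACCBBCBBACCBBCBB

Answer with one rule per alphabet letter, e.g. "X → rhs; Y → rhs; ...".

A->CB, B->AC, C->B

  step 4 ⇒ step 5: CBBBACACBACACBACAC ⇒ B·AC·AC·AC·CB·B·CB·B·AC·CB·B·CB·B·AC·CB·B·CB·B
    A ↦ CB
    B ↦ AC
    C ↦ B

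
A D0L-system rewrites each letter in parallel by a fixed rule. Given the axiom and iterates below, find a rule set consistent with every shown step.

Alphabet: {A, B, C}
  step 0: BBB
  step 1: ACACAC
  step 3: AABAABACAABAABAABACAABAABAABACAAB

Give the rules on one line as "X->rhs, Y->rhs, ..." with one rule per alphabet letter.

  step 0 ⇒ step 1: BBB ⇒ AC·AC·AC
    B ↦ AC
    A ↦ AAB  (constrained at step 1)
    C ↦ A  (constrained at step 1)

A->AAB, B->AC, C->A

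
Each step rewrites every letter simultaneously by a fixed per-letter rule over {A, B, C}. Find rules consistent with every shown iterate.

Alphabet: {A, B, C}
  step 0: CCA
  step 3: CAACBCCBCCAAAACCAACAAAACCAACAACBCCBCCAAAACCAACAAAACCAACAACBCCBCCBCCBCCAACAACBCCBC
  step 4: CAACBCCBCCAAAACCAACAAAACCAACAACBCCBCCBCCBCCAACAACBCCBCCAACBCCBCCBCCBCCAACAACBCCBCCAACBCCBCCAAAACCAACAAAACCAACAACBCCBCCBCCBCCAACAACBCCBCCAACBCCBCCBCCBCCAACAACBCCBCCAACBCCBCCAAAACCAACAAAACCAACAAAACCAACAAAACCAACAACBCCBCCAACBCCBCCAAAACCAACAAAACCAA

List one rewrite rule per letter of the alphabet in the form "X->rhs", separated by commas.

A->CBC, B->AAC, C->CAA

  step 3 ⇒ step 4: CAACBCCBCCAAAACCAACAAAACCAACAACBCCBCCAAAACCAACAAAACCAACAACBCCBCCBCCBCCAACAACBCCBC ⇒ CAA·CBC·CBC·CAA·AAC·CAA·CAA·AAC·CAA·CAA·CBC·CBC·CBC·CBC·CAA·CAA·CBC·CBC·CAA·CBC·CBC·CBC·CBC·CAA·CAA·CBC·CBC·CAA·CBC·CBC·CAA·AAC·CAA·CAA·AAC·CAA·CAA·CBC·CBC·CBC·CBC·CAA·CAA·CBC·CBC·CAA·CBC·CBC·CBC·CBC·CAA·CAA·CBC·CBC·CAA·CBC·CBC·CAA·AAC·CAA·CAA·AAC·CAA·CAA·AAC·CAA·CAA·AAC·CAA·CAA·CBC·CBC·CAA·CBC·CBC·CAA·AAC·CAA·CAA·AAC·CAA
    A ↦ CBC
    B ↦ AAC
    C ↦ CAA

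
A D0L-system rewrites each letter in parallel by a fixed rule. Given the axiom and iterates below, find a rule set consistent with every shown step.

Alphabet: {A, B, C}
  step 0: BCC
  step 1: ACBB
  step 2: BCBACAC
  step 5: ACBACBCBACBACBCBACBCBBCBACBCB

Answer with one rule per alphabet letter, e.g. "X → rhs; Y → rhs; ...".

  step 1 ⇒ step 2: ACBB ⇒ BC·B·AC·AC
    A ↦ BC
    B ↦ AC
    C ↦ B

A->BC, B->AC, C->B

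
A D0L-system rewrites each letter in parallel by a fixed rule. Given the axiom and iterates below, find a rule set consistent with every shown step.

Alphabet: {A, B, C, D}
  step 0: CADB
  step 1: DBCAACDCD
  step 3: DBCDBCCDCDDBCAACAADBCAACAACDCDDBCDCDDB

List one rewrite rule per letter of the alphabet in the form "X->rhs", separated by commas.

A->CAA, B->DCD, C->DB, D->C

  step 0 ⇒ step 1: CADB ⇒ DB·CAA·C·DCD
    A ↦ CAA
    B ↦ DCD
    C ↦ DB
    D ↦ C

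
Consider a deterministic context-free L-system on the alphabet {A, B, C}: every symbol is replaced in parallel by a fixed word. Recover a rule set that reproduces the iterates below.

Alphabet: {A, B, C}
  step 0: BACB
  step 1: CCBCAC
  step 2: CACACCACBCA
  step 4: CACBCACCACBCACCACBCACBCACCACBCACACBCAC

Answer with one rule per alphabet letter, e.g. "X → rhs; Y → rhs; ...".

A->CB, B->C, C->CA

  step 1 ⇒ step 2: CCBCAC ⇒ CA·CA·C·CA·CB·CA
    A ↦ CB
    B ↦ C
    C ↦ CA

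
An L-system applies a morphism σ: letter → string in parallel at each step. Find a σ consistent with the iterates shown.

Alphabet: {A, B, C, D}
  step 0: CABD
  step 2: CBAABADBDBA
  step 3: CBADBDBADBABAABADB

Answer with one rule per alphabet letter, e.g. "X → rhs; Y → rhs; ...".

  step 2 ⇒ step 3: CBAABADBDBA ⇒ CB·A·DB·DB·A·DB·AB·A·AB·A·DB
    A ↦ DB
    B ↦ A
    C ↦ CB
    D ↦ AB

A->DB, B->A, C->CB, D->AB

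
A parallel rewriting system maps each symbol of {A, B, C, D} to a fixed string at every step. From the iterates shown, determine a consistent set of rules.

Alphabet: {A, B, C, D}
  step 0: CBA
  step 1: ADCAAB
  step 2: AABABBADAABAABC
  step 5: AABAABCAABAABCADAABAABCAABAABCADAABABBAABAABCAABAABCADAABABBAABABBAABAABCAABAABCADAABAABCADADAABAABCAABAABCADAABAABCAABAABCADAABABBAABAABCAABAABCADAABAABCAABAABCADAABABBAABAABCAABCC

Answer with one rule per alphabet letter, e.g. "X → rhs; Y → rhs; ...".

A->AAB, B->C, C->AD, D->ABB

  step 1 ⇒ step 2: ADCAAB ⇒ AAB·ABB·AD·AAB·AAB·C
    A ↦ AAB
    B ↦ C
    C ↦ AD
    D ↦ ABB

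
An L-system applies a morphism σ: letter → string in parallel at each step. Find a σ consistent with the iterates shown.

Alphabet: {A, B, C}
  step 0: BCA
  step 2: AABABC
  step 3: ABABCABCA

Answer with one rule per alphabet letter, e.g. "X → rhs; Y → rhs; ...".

A->AB, B->C, C->A

  step 2 ⇒ step 3: AABABC ⇒ AB·AB·C·AB·C·A
    A ↦ AB
    B ↦ C
    C ↦ A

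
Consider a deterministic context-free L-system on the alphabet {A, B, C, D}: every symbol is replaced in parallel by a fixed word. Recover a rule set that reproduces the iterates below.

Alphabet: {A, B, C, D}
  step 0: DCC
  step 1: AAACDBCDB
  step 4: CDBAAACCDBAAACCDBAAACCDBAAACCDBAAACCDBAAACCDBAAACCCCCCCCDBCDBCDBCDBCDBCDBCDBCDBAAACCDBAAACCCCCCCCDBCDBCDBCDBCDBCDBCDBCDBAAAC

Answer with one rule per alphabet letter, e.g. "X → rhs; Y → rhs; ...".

A->CC, B->C, C->CDB, D->AAA

  step 0 ⇒ step 1: DCC ⇒ AAA·CDB·CDB
    C ↦ CDB
    D ↦ AAA
    A ↦ CC  (constrained at step 1)
    B ↦ C  (constrained at step 1)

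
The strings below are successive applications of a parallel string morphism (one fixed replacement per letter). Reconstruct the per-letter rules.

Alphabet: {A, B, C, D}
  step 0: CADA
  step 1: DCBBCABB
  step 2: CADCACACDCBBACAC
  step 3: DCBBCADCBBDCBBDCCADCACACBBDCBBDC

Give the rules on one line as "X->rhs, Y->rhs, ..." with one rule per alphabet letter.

  step 2 ⇒ step 3: CADCACACDCBBACAC ⇒ DC·BB·CA·DC·BB·DC·BB·DC·CA·DC·AC·AC·BB·DC·BB·DC
    A ↦ BB
    B ↦ AC
    C ↦ DC
    D ↦ CA

A->BB, B->AC, C->DC, D->CA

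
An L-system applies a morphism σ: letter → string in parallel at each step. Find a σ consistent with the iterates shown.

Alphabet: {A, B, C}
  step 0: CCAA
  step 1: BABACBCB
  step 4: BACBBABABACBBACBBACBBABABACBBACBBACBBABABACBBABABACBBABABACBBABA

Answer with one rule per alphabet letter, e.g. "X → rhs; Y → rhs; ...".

A->CB, B->BA, C->BA

  step 0 ⇒ step 1: CCAA ⇒ BA·BA·CB·CB
    A ↦ CB
    C ↦ BA
    B ↦ BA  (constrained at step 1)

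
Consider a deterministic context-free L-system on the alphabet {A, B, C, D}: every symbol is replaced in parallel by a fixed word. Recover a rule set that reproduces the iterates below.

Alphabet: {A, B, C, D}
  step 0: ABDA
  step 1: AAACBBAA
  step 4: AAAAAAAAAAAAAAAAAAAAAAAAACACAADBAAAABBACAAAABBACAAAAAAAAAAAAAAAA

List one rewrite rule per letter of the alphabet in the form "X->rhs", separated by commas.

A->AA, B->AC, C->DB, D->BB

  step 0 ⇒ step 1: ABDA ⇒ AA·AC·BB·AA
    A ↦ AA
    B ↦ AC
    D ↦ BB
    C ↦ DB  (constrained at step 1)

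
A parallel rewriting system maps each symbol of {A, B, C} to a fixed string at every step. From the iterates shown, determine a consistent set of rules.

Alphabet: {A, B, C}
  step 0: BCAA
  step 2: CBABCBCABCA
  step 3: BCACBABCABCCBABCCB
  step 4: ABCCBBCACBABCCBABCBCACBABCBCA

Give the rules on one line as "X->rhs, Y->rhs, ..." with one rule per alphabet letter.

A->CB, B->A, C->BC

  step 3 ⇒ step 4: BCACBABCABCCBABCCB ⇒ A·BC·CB·BC·A·CB·A·BC·CB·A·BC·BC·A·CB·A·BC·BC·A
    A ↦ CB
    B ↦ A
    C ↦ BC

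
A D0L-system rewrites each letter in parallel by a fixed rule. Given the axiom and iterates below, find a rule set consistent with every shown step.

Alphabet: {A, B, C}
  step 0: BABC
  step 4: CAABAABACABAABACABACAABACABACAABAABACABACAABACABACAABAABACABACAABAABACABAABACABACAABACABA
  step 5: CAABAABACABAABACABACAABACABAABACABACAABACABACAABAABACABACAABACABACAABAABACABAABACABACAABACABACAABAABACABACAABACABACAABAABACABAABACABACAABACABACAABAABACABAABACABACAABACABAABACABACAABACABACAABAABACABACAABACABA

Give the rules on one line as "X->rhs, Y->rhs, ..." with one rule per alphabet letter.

  step 4 ⇒ step 5: CAABAABACABAABACABACAABACABACAABAABACABACAABACABACAABAABACABACAABAABACABAABACABACAABACABA ⇒ CA·ABA·ABA·C·ABA·ABA·C·ABA·CA·ABA·C·ABA·ABA·C·ABA·CA·ABA·C·ABA·CA·ABA·ABA·C·ABA·CA·ABA·C·ABA·CA·ABA·ABA·C·ABA·ABA·C·ABA·CA·ABA·C·ABA·CA·ABA·ABA·C·ABA·CA·ABA·C·ABA·CA·ABA·ABA·C·ABA·ABA·C·ABA·CA·ABA·C·ABA·CA·ABA·ABA·C·ABA·ABA·C·ABA·CA·ABA·C·ABA·ABA·C·ABA·CA·ABA·C·ABA·CA·ABA·ABA·C·ABA·CA·ABA·C·ABA
    A ↦ ABA
    B ↦ C
    C ↦ CA

A->ABA, B->C, C->CA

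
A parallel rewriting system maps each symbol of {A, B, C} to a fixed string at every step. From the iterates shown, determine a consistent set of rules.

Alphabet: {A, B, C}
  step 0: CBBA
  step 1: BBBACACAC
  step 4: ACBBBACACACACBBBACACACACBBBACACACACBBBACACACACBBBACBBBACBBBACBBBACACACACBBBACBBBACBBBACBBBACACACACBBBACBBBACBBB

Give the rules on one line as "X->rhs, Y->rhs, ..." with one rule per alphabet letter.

  step 0 ⇒ step 1: CBBA ⇒ BBB·AC·AC·AC
    A ↦ AC
    B ↦ AC
    C ↦ BBB

A->AC, B->AC, C->BBB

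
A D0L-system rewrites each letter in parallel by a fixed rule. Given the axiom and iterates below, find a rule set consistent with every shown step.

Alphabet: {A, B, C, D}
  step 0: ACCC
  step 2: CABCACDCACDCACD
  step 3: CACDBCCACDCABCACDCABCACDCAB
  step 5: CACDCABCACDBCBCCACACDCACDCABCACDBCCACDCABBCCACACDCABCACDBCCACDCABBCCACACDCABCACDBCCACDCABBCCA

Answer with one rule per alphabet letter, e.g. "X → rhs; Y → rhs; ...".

  step 2 ⇒ step 3: CABCACDCACDCACD ⇒ CA·CD·BC·CA·CD·CA·B·CA·CD·CA·B·CA·CD·CA·B
    A ↦ CD
    B ↦ BC
    C ↦ CA
    D ↦ B

A->CD, B->BC, C->CA, D->B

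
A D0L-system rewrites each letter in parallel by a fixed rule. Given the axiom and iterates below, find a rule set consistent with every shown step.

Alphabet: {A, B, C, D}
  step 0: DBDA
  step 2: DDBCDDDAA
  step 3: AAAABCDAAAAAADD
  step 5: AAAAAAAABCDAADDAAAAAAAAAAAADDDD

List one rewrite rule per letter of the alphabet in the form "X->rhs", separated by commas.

A->D, B->BC, C->D, D->AA

  step 2 ⇒ step 3: DDBCDDDAA ⇒ AA·AA·BC·D·AA·AA·AA·D·D
    A ↦ D
    B ↦ BC
    C ↦ D
    D ↦ AA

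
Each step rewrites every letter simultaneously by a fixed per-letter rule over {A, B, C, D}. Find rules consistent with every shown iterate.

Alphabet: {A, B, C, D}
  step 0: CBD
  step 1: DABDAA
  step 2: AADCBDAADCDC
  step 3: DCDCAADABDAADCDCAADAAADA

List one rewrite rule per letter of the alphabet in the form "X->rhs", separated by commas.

A->DC, B->BD, C->DA, D->AA

  step 2 ⇒ step 3: AADCBDAADCDC ⇒ DC·DC·AA·DA·BD·AA·DC·DC·AA·DA·AA·DA
    A ↦ DC
    B ↦ BD
    C ↦ DA
    D ↦ AA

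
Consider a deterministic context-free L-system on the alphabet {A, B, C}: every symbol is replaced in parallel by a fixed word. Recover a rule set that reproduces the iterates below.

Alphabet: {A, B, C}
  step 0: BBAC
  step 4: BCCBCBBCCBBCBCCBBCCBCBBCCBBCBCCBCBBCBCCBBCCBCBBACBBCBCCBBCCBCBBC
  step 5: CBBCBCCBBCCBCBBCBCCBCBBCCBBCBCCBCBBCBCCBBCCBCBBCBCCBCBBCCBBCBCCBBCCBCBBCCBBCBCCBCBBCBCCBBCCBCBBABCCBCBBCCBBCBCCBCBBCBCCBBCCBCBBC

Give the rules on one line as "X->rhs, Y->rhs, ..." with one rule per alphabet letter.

  step 4 ⇒ step 5: BCCBCBBCCBBCBCCBBCCBCBBCCBBCBCCBCBBCBCCBBCCBCBBACBBCBCCBBCCBCBBC ⇒ CB·BC·BC·CB·BC·CB·CB·BC·BC·CB·CB·BC·CB·BC·BC·CB·CB·BC·BC·CB·BC·CB·CB·BC·BC·CB·CB·BC·CB·BC·BC·CB·BC·CB·CB·BC·CB·BC·BC·CB·CB·BC·BC·CB·BC·CB·CB·BA·BC·CB·CB·BC·CB·BC·BC·CB·CB·BC·BC·CB·BC·CB·CB·BC
    A ↦ BA
    B ↦ CB
    C ↦ BC

A->BA, B->CB, C->BC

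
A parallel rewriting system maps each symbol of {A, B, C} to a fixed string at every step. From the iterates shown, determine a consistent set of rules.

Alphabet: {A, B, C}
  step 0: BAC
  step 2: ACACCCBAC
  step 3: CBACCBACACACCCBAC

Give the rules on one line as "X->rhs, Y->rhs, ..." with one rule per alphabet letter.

A->CB, B->C, C->AC

  step 2 ⇒ step 3: ACACCCBAC ⇒ CB·AC·CB·AC·AC·AC·C·CB·AC
    A ↦ CB
    B ↦ C
    C ↦ AC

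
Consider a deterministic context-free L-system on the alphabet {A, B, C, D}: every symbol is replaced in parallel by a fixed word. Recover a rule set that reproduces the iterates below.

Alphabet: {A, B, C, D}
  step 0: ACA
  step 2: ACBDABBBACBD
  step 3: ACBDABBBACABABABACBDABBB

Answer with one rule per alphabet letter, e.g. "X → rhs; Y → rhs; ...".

  step 2 ⇒ step 3: ACBDABBBACBD ⇒ AC·BD·AB·BB·AC·AB·AB·AB·AC·BD·AB·BB
    A ↦ AC
    B ↦ AB
    C ↦ BD
    D ↦ BB

A->AC, B->AB, C->BD, D->BB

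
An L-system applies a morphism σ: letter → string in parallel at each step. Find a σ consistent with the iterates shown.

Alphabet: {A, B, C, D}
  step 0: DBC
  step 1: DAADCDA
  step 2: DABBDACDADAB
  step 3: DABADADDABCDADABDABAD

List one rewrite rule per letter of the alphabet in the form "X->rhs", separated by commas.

  step 2 ⇒ step 3: DABBDACDADAB ⇒ DA·B·AD·AD·DA·B·CDA·DA·B·DA·B·AD
    A ↦ B
    B ↦ AD
    C ↦ CDA
    D ↦ DA

A->B, B->AD, C->CDA, D->DA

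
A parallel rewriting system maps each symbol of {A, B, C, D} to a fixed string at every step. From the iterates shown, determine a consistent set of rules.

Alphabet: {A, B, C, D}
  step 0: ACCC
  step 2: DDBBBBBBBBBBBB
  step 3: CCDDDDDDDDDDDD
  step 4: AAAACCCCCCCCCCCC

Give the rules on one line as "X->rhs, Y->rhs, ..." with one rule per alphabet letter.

  step 3 ⇒ step 4: CCDDDDDDDDDDDD ⇒ AA·AA·C·C·C·C·C·C·C·C·C·C·C·C
    C ↦ AA
    D ↦ C
    A ↦ BB  (constrained at step 0)
  step 2 ⇒ step 3: DDBBBBBBBBBBBB ⇒ C·C·D·D·D·D·D·D·D·D·D·D·D·D
    B ↦ D

A->BB, B->D, C->AA, D->C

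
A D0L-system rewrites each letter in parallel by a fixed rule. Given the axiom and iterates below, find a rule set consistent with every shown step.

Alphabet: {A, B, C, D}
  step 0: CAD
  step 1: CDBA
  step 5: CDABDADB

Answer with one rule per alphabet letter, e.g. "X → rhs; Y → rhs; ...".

A->B, B->D, C->CD, D->A

  step 0 ⇒ step 1: CAD ⇒ CD·B·A
    A ↦ B
    C ↦ CD
    D ↦ A
    B ↦ D  (constrained at step 1)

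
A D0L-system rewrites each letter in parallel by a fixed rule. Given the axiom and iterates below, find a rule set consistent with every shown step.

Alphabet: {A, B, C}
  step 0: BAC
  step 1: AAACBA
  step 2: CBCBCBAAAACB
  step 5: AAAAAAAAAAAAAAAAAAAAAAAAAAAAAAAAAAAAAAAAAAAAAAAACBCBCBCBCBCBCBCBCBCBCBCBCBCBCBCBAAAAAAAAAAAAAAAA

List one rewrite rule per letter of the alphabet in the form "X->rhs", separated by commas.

A->CB, B->AAA, C->A

  step 1 ⇒ step 2: AAACBA ⇒ CB·CB·CB·A·AAA·CB
    A ↦ CB
    B ↦ AAA
    C ↦ A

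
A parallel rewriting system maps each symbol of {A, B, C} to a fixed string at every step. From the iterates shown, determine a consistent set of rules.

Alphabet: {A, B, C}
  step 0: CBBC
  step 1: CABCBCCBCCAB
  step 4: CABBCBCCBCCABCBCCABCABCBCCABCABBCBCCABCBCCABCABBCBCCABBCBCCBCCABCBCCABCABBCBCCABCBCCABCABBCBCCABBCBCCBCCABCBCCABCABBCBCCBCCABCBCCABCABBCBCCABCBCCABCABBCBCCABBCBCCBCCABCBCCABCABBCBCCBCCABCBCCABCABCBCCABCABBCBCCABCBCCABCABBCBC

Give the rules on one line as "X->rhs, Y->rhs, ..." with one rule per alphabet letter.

A->B, B->CBC, C->CAB

  step 0 ⇒ step 1: CBBC ⇒ CAB·CBC·CBC·CAB
    B ↦ CBC
    C ↦ CAB
    A ↦ B  (constrained at step 1)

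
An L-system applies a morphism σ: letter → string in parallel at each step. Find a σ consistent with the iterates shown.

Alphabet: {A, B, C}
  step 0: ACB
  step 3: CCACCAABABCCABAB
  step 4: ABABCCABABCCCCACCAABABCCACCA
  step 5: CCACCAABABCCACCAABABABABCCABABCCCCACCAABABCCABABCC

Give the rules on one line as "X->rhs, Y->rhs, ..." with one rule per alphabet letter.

  step 4 ⇒ step 5: ABABCCABABCCCCACCAABABCCACCA ⇒ CC·A·CC·A·AB·AB·CC·A·CC·A·AB·AB·AB·AB·CC·AB·AB·CC·CC·A·CC·A·AB·AB·CC·AB·AB·CC
    A ↦ CC
    B ↦ A
    C ↦ AB

A->CC, B->A, C->AB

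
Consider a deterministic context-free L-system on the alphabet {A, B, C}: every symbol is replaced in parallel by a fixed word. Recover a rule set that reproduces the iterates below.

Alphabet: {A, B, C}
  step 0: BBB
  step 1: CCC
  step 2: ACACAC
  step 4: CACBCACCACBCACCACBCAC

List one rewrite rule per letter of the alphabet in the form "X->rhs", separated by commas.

A->BC, B->C, C->AC

  step 1 ⇒ step 2: CCC ⇒ AC·AC·AC
    C ↦ AC
    A ↦ BC  (constrained at step 2)
  step 0 ⇒ step 1: BBB ⇒ C·C·C
    B ↦ C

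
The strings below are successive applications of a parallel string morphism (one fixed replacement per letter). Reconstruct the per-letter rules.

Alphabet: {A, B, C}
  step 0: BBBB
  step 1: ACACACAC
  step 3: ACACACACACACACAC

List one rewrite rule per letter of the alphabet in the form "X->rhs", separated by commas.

A->B, B->AC, C->B

  step 0 ⇒ step 1: BBBB ⇒ AC·AC·AC·AC
    B ↦ AC
    A ↦ B  (constrained at step 1)
    C ↦ B  (constrained at step 1)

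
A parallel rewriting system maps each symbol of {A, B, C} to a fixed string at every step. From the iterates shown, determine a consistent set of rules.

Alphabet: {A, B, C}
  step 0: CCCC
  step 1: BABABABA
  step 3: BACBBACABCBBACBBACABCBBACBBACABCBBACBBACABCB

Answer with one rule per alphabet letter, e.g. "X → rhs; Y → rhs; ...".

A->CAB, B->CB, C->BA

  step 0 ⇒ step 1: CCCC ⇒ BA·BA·BA·BA
    C ↦ BA
    A ↦ CAB  (constrained at step 1)
    B ↦ CB  (constrained at step 1)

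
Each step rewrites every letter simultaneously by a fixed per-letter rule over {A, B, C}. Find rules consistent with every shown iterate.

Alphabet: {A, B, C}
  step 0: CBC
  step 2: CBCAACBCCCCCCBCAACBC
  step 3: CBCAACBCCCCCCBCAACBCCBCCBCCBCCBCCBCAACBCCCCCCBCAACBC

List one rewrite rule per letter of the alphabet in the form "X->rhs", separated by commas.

A->CC, B->AA, C->CBC

  step 2 ⇒ step 3: CBCAACBCCCCCCBCAACBC ⇒ CBC·AA·CBC·CC·CC·CBC·AA·CBC·CBC·CBC·CBC·CBC·CBC·AA·CBC·CC·CC·CBC·AA·CBC
    A ↦ CC
    B ↦ AA
    C ↦ CBC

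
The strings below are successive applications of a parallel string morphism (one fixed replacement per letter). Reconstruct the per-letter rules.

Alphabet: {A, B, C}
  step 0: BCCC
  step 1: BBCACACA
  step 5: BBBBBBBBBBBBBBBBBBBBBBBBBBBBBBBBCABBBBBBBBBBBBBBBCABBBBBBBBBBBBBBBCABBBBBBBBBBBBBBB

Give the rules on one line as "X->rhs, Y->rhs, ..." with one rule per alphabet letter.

A->B, B->BB, C->CA

  step 0 ⇒ step 1: BCCC ⇒ BB·CA·CA·CA
    B ↦ BB
    C ↦ CA
    A ↦ B  (constrained at step 1)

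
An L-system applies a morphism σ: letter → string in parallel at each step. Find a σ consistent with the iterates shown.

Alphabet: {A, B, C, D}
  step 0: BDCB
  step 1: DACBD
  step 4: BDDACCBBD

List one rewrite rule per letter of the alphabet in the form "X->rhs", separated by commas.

  step 0 ⇒ step 1: BDCB ⇒ D·AC·B·D
    B ↦ D
    C ↦ B
    D ↦ AC
    A ↦ C  (constrained at step 1)

A->C, B->D, C->B, D->AC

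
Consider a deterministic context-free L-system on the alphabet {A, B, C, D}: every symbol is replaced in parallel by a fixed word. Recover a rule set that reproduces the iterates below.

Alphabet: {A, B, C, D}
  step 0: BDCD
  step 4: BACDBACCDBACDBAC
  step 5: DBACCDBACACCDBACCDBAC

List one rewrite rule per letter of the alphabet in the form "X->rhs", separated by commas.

A->B, B->D, C->AC, D->C

  step 4 ⇒ step 5: BACDBACCDBACDBAC ⇒ D·B·AC·C·D·B·AC·AC·C·D·B·AC·C·D·B·AC
    A ↦ B
    B ↦ D
    C ↦ AC
    D ↦ C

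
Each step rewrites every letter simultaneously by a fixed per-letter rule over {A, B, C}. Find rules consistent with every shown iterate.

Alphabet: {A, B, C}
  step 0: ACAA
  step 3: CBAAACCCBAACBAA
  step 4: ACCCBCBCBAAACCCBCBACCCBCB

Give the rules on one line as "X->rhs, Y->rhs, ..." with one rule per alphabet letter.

  step 3 ⇒ step 4: CBAAACCCBAACBAA ⇒ A·CC·CB·CB·CB·A·A·A·CC·CB·CB·A·CC·CB·CB
    A ↦ CB
    B ↦ CC
    C ↦ A

A->CB, B->CC, C->A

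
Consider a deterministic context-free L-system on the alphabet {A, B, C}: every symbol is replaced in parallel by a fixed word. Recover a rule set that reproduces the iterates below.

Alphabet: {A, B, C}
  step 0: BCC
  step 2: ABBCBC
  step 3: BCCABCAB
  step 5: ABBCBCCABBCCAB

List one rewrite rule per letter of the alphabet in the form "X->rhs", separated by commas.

  step 2 ⇒ step 3: ABBCBC ⇒ B·C·C·AB·C·AB
    A ↦ B
    B ↦ C
    C ↦ AB

A->B, B->C, C->AB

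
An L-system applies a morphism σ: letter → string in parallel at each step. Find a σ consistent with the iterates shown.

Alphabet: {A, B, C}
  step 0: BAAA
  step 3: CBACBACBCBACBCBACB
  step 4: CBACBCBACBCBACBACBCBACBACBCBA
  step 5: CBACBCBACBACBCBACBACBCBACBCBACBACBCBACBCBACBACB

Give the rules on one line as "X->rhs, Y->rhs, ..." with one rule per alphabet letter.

A->CB, B->A, C->CB

  step 4 ⇒ step 5: CBACBCBACBCBACBACBCBACBACBCBA ⇒ CB·A·CB·CB·A·CB·A·CB·CB·A·CB·A·CB·CB·A·CB·CB·A·CB·A·CB·CB·A·CB·CB·A·CB·A·CB
    A ↦ CB
    B ↦ A
    C ↦ CB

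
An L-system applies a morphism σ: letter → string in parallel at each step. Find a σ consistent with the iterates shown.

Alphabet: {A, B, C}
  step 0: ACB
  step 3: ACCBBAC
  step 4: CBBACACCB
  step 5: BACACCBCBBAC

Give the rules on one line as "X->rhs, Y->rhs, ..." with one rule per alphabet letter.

A->C, B->AC, C->B

  step 4 ⇒ step 5: CBBACACCB ⇒ B·AC·AC·C·B·C·B·B·AC
    A ↦ C
    B ↦ AC
    C ↦ B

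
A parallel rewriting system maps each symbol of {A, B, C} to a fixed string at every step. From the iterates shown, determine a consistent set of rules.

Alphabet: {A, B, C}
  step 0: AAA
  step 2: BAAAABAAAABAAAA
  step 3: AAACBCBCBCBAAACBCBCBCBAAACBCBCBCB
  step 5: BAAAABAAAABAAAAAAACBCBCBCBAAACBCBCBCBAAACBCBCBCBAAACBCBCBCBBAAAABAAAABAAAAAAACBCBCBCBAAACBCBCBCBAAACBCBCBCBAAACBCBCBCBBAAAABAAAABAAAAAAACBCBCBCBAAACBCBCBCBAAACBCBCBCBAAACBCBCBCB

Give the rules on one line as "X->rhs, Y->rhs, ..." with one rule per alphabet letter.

A->CB, B->AAA, C->BA

  step 2 ⇒ step 3: BAAAABAAAABAAAA ⇒ AAA·CB·CB·CB·CB·AAA·CB·CB·CB·CB·AAA·CB·CB·CB·CB
    A ↦ CB
    B ↦ AAA
    C ↦ BA  (constrained at step 3)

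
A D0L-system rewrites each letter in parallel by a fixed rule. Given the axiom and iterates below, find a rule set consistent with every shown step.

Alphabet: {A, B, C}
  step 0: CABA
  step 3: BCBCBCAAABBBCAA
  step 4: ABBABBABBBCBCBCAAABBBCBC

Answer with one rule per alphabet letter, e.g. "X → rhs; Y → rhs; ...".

A->BC, B->A, C->BB

  step 3 ⇒ step 4: BCBCBCAAABBBCAA ⇒ A·BB·A·BB·A·BB·BC·BC·BC·A·A·A·BB·BC·BC
    A ↦ BC
    B ↦ A
    C ↦ BB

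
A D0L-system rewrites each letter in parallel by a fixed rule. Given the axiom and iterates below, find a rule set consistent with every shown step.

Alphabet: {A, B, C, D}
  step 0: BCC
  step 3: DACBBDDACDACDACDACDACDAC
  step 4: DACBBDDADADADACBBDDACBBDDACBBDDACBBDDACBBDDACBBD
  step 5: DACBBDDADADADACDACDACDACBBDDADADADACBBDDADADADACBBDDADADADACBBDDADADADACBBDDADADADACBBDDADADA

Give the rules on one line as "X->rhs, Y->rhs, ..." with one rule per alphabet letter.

A->C, B->DA, C->BBD, D->DA

  step 4 ⇒ step 5: DACBBDDADADADACBBDDACBBDDACBBDDACBBDDACBBDDACBBD ⇒ DA·C·BBD·DA·DA·DA·DA·C·DA·C·DA·C·DA·C·BBD·DA·DA·DA·DA·C·BBD·DA·DA·DA·DA·C·BBD·DA·DA·DA·DA·C·BBD·DA·DA·DA·DA·C·BBD·DA·DA·DA·DA·C·BBD·DA·DA·DA
    A ↦ C
    B ↦ DA
    C ↦ BBD
    D ↦ DA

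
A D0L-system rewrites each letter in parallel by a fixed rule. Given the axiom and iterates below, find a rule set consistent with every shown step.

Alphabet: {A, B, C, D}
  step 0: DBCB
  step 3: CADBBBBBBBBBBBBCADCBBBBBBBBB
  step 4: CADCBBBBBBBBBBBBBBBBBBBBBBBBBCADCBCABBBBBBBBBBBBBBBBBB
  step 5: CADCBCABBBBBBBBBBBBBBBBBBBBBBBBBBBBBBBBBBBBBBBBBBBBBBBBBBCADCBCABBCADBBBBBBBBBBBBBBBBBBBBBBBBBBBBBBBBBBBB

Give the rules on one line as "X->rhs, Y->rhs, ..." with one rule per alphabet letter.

  step 4 ⇒ step 5: CADCBBBBBBBBBBBBBBBBBBBBBBBBBCADCBCABBBBBBBBBBBBBBBBBB ⇒ CA·D·CB·CA·BB·BB·BB·BB·BB·BB·BB·BB·BB·BB·BB·BB·BB·BB·BB·BB·BB·BB·BB·BB·BB·BB·BB·BB·BB·CA·D·CB·CA·BB·CA·D·BB·BB·BB·BB·BB·BB·BB·BB·BB·BB·BB·BB·BB·BB·BB·BB·BB·BB
    A ↦ D
    B ↦ BB
    C ↦ CA
    D ↦ CB

A->D, B->BB, C->CA, D->CB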